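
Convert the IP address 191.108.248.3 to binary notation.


191 = 10111111
108 = 01101100
248 = 11111000
3 = 00000011
Binary: 10111111.01101100.11111000.00000011


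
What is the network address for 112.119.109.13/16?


IP:   01110000.01110111.01101101.00001101
Mask: 11111111.11111111.00000000.00000000
AND operation:
Net:  01110000.01110111.00000000.00000000
Network: 112.119.0.0/16


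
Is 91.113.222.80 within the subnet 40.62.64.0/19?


Subnet network: 40.62.64.0
Test IP AND mask: 91.113.192.0
No, 91.113.222.80 is not in 40.62.64.0/19


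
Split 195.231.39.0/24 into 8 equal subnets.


New prefix = 24 + 3 = 27
Each subnet has 32 addresses
  195.231.39.0/27
  195.231.39.32/27
  195.231.39.64/27
  195.231.39.96/27
  195.231.39.128/27
  195.231.39.160/27
  195.231.39.192/27
  195.231.39.224/27
Subnets: 195.231.39.0/27, 195.231.39.32/27, 195.231.39.64/27, 195.231.39.96/27, 195.231.39.128/27, 195.231.39.160/27, 195.231.39.192/27, 195.231.39.224/27


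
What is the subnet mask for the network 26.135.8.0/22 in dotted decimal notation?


/22 means 22 network bits, 10 host bits
Binary: 11111111111111111111110000000000
Mask: 255.255.252.0


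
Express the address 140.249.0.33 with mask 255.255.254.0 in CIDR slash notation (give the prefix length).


Binary: 11111111.11111111.11111110.00000000
Count leading 1s
Prefix: /23


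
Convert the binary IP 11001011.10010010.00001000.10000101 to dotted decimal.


11001011 = 203
10010010 = 146
00001000 = 8
10000101 = 133
IP: 203.146.8.133


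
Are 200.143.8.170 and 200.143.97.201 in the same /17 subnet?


Mask: 255.255.128.0
200.143.8.170 AND mask = 200.143.0.0
200.143.97.201 AND mask = 200.143.0.0
Yes, same subnet (200.143.0.0)


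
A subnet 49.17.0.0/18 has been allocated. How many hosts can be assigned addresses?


Host bits = 32 - 18 = 14
Total addresses = 2^14 = 16384
Usable = total - 2 (network and broadcast)
Usable hosts: 16382


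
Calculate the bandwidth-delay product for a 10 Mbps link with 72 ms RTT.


BDP = bandwidth * RTT
= 10 Mbps * 72 ms
= 10 * 1e6 * 72 / 1000 bits
= 720000 bits
= 90000 bytes
= 87.8906 KB
BDP = 720000 bits (90000 bytes)


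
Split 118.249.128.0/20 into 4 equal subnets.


New prefix = 20 + 2 = 22
Each subnet has 1024 addresses
  118.249.128.0/22
  118.249.132.0/22
  118.249.136.0/22
  118.249.140.0/22
Subnets: 118.249.128.0/22, 118.249.132.0/22, 118.249.136.0/22, 118.249.140.0/22


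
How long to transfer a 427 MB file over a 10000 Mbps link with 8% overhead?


Effective throughput = 10000 * (1 - 8/100) = 9200 Mbps
File size in Mb = 427 * 8 = 3416 Mb
Time = 3416 / 9200
Time = 0.3713 seconds


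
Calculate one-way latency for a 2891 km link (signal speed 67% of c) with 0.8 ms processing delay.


Speed = 0.67 * 3e5 km/s = 201000 km/s
Propagation delay = 2891 / 201000 = 0.0144 s = 14.3831 ms
Processing delay = 0.8 ms
Total one-way latency = 15.1831 ms


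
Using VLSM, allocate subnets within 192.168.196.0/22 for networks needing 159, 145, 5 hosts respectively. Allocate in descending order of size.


159 hosts -> /24 (254 usable): 192.168.196.0/24
145 hosts -> /24 (254 usable): 192.168.197.0/24
5 hosts -> /29 (6 usable): 192.168.198.0/29
Allocation: 192.168.196.0/24 (159 hosts, 254 usable); 192.168.197.0/24 (145 hosts, 254 usable); 192.168.198.0/29 (5 hosts, 6 usable)


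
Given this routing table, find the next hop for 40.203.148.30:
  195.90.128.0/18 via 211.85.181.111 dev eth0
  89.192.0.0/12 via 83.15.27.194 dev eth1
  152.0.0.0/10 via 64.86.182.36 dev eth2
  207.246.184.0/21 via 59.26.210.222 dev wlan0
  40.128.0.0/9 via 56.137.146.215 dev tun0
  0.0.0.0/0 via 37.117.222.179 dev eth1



Longest prefix match for 40.203.148.30:
  /18 195.90.128.0: no
  /12 89.192.0.0: no
  /10 152.0.0.0: no
  /21 207.246.184.0: no
  /9 40.128.0.0: MATCH
  /0 0.0.0.0: MATCH
Selected: next-hop 56.137.146.215 via tun0 (matched /9)


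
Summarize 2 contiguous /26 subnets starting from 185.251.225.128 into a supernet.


Original prefix: /26
Number of subnets: 2 = 2^1
New prefix = 26 - 1 = 25
Supernet: 185.251.225.128/25


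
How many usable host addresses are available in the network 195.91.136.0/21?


Host bits = 32 - 21 = 11
Total addresses = 2^11 = 2048
Usable = total - 2 (network and broadcast)
Usable hosts: 2046


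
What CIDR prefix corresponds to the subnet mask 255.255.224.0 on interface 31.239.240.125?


Binary: 11111111.11111111.11100000.00000000
Count leading 1s
Prefix: /19


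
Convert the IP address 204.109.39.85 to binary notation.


204 = 11001100
109 = 01101101
39 = 00100111
85 = 01010101
Binary: 11001100.01101101.00100111.01010101


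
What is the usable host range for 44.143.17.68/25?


Network: 44.143.17.0
Broadcast: 44.143.17.127
First usable = network + 1
Last usable = broadcast - 1
Range: 44.143.17.1 to 44.143.17.126


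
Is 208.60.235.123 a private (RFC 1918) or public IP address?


RFC 1918 private ranges:
  10.0.0.0/8 (10.0.0.0 - 10.255.255.255)
  172.16.0.0/12 (172.16.0.0 - 172.31.255.255)
  192.168.0.0/16 (192.168.0.0 - 192.168.255.255)
Public (not in any RFC 1918 range)


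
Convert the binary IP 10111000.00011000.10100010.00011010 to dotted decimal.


10111000 = 184
00011000 = 24
10100010 = 162
00011010 = 26
IP: 184.24.162.26


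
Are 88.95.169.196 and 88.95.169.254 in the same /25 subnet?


Mask: 255.255.255.128
88.95.169.196 AND mask = 88.95.169.128
88.95.169.254 AND mask = 88.95.169.128
Yes, same subnet (88.95.169.128)


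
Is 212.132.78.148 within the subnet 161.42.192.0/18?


Subnet network: 161.42.192.0
Test IP AND mask: 212.132.64.0
No, 212.132.78.148 is not in 161.42.192.0/18


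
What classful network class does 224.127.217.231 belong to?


First octet: 224
Binary: 11100000
1110xxxx -> Class D (224-239)
Class D (multicast), default mask N/A


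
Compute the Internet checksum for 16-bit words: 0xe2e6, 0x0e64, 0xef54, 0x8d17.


Sum all words (with carry folding):
+ 0xe2e6 = 0xe2e6
+ 0x0e64 = 0xf14a
+ 0xef54 = 0xe09f
+ 0x8d17 = 0x6db7
One's complement: ~0x6db7
Checksum = 0x9248


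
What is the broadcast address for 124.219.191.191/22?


Network: 124.219.188.0/22
Host bits = 10
Set all host bits to 1:
Broadcast: 124.219.191.255


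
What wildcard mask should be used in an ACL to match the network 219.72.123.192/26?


Subnet mask: 255.255.255.192
Wildcard = 255.255.255.255 - subnet mask
255 - 255 = 0
255 - 255 = 0
255 - 255 = 0
255 - 192 = 63
Wildcard: 0.0.0.63


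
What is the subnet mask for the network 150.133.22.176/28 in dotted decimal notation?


/28 means 28 network bits, 4 host bits
Binary: 11111111111111111111111111110000
Mask: 255.255.255.240


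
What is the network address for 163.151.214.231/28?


IP:   10100011.10010111.11010110.11100111
Mask: 11111111.11111111.11111111.11110000
AND operation:
Net:  10100011.10010111.11010110.11100000
Network: 163.151.214.224/28


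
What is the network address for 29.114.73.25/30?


IP:   00011101.01110010.01001001.00011001
Mask: 11111111.11111111.11111111.11111100
AND operation:
Net:  00011101.01110010.01001001.00011000
Network: 29.114.73.24/30


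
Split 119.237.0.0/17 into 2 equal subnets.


New prefix = 17 + 1 = 18
Each subnet has 16384 addresses
  119.237.0.0/18
  119.237.64.0/18
Subnets: 119.237.0.0/18, 119.237.64.0/18


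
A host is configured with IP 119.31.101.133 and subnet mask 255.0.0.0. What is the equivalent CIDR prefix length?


Binary: 11111111.00000000.00000000.00000000
Count leading 1s
Prefix: /8


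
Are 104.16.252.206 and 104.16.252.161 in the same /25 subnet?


Mask: 255.255.255.128
104.16.252.206 AND mask = 104.16.252.128
104.16.252.161 AND mask = 104.16.252.128
Yes, same subnet (104.16.252.128)


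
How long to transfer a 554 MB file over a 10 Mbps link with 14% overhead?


Effective throughput = 10 * (1 - 14/100) = 8.6 Mbps
File size in Mb = 554 * 8 = 4432 Mb
Time = 4432 / 8.6
Time = 515.3488 seconds


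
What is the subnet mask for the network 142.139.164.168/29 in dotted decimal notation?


/29 means 29 network bits, 3 host bits
Binary: 11111111111111111111111111111000
Mask: 255.255.255.248


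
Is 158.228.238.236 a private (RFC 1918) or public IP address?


RFC 1918 private ranges:
  10.0.0.0/8 (10.0.0.0 - 10.255.255.255)
  172.16.0.0/12 (172.16.0.0 - 172.31.255.255)
  192.168.0.0/16 (192.168.0.0 - 192.168.255.255)
Public (not in any RFC 1918 range)


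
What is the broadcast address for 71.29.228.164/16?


Network: 71.29.0.0/16
Host bits = 16
Set all host bits to 1:
Broadcast: 71.29.255.255


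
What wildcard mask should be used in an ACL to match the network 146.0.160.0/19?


Subnet mask: 255.255.224.0
Wildcard = 255.255.255.255 - subnet mask
255 - 255 = 0
255 - 255 = 0
255 - 224 = 31
255 - 0 = 255
Wildcard: 0.0.31.255


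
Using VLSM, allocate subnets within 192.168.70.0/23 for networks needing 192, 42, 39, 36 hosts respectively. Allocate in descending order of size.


192 hosts -> /24 (254 usable): 192.168.70.0/24
42 hosts -> /26 (62 usable): 192.168.71.0/26
39 hosts -> /26 (62 usable): 192.168.71.64/26
36 hosts -> /26 (62 usable): 192.168.71.128/26
Allocation: 192.168.70.0/24 (192 hosts, 254 usable); 192.168.71.0/26 (42 hosts, 62 usable); 192.168.71.64/26 (39 hosts, 62 usable); 192.168.71.128/26 (36 hosts, 62 usable)


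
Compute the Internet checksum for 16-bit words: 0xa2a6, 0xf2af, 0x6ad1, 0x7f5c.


Sum all words (with carry folding):
+ 0xa2a6 = 0xa2a6
+ 0xf2af = 0x9556
+ 0x6ad1 = 0x0028
+ 0x7f5c = 0x7f84
One's complement: ~0x7f84
Checksum = 0x807b


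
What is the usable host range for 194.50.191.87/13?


Network: 194.48.0.0
Broadcast: 194.55.255.255
First usable = network + 1
Last usable = broadcast - 1
Range: 194.48.0.1 to 194.55.255.254


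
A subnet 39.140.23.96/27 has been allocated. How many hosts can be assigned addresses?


Host bits = 32 - 27 = 5
Total addresses = 2^5 = 32
Usable = total - 2 (network and broadcast)
Usable hosts: 30


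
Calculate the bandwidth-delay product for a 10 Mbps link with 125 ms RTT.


BDP = bandwidth * RTT
= 10 Mbps * 125 ms
= 10 * 1e6 * 125 / 1000 bits
= 1250000 bits
= 156250 bytes
= 152.5879 KB
BDP = 1250000 bits (156250 bytes)


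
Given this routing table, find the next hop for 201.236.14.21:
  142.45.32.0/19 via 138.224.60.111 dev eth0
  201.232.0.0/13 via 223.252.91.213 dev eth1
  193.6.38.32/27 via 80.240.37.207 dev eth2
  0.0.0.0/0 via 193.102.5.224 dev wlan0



Longest prefix match for 201.236.14.21:
  /19 142.45.32.0: no
  /13 201.232.0.0: MATCH
  /27 193.6.38.32: no
  /0 0.0.0.0: MATCH
Selected: next-hop 223.252.91.213 via eth1 (matched /13)


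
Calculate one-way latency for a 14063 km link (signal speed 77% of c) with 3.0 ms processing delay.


Speed = 0.77 * 3e5 km/s = 231000 km/s
Propagation delay = 14063 / 231000 = 0.0609 s = 60.8788 ms
Processing delay = 3.0 ms
Total one-way latency = 63.8788 ms


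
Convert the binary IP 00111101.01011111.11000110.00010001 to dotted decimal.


00111101 = 61
01011111 = 95
11000110 = 198
00010001 = 17
IP: 61.95.198.17


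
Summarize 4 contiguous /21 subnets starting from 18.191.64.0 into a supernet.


Original prefix: /21
Number of subnets: 4 = 2^2
New prefix = 21 - 2 = 19
Supernet: 18.191.64.0/19


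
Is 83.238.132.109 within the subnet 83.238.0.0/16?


Subnet network: 83.238.0.0
Test IP AND mask: 83.238.0.0
Yes, 83.238.132.109 is in 83.238.0.0/16


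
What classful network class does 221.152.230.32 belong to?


First octet: 221
Binary: 11011101
110xxxxx -> Class C (192-223)
Class C, default mask 255.255.255.0 (/24)


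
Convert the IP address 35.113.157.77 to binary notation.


35 = 00100011
113 = 01110001
157 = 10011101
77 = 01001101
Binary: 00100011.01110001.10011101.01001101


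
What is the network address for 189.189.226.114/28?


IP:   10111101.10111101.11100010.01110010
Mask: 11111111.11111111.11111111.11110000
AND operation:
Net:  10111101.10111101.11100010.01110000
Network: 189.189.226.112/28


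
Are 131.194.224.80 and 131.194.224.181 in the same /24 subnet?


Mask: 255.255.255.0
131.194.224.80 AND mask = 131.194.224.0
131.194.224.181 AND mask = 131.194.224.0
Yes, same subnet (131.194.224.0)


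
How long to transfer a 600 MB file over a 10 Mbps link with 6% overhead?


Effective throughput = 10 * (1 - 6/100) = 9.4 Mbps
File size in Mb = 600 * 8 = 4800 Mb
Time = 4800 / 9.4
Time = 510.6383 seconds


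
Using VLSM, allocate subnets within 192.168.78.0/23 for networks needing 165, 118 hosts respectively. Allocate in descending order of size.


165 hosts -> /24 (254 usable): 192.168.78.0/24
118 hosts -> /25 (126 usable): 192.168.79.0/25
Allocation: 192.168.78.0/24 (165 hosts, 254 usable); 192.168.79.0/25 (118 hosts, 126 usable)


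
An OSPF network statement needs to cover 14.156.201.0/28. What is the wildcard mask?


Subnet mask: 255.255.255.240
Wildcard = 255.255.255.255 - subnet mask
255 - 255 = 0
255 - 255 = 0
255 - 255 = 0
255 - 240 = 15
Wildcard: 0.0.0.15


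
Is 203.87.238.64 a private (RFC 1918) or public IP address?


RFC 1918 private ranges:
  10.0.0.0/8 (10.0.0.0 - 10.255.255.255)
  172.16.0.0/12 (172.16.0.0 - 172.31.255.255)
  192.168.0.0/16 (192.168.0.0 - 192.168.255.255)
Public (not in any RFC 1918 range)


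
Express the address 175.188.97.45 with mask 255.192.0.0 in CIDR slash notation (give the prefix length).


Binary: 11111111.11000000.00000000.00000000
Count leading 1s
Prefix: /10


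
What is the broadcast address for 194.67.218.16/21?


Network: 194.67.216.0/21
Host bits = 11
Set all host bits to 1:
Broadcast: 194.67.223.255


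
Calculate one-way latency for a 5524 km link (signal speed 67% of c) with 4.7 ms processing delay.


Speed = 0.67 * 3e5 km/s = 201000 km/s
Propagation delay = 5524 / 201000 = 0.0275 s = 27.4826 ms
Processing delay = 4.7 ms
Total one-way latency = 32.1826 ms


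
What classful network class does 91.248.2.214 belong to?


First octet: 91
Binary: 01011011
0xxxxxxx -> Class A (1-126)
Class A, default mask 255.0.0.0 (/8)


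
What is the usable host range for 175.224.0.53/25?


Network: 175.224.0.0
Broadcast: 175.224.0.127
First usable = network + 1
Last usable = broadcast - 1
Range: 175.224.0.1 to 175.224.0.126


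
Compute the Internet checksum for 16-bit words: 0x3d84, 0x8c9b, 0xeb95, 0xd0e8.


Sum all words (with carry folding):
+ 0x3d84 = 0x3d84
+ 0x8c9b = 0xca1f
+ 0xeb95 = 0xb5b5
+ 0xd0e8 = 0x869e
One's complement: ~0x869e
Checksum = 0x7961


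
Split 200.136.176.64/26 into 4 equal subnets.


New prefix = 26 + 2 = 28
Each subnet has 16 addresses
  200.136.176.64/28
  200.136.176.80/28
  200.136.176.96/28
  200.136.176.112/28
Subnets: 200.136.176.64/28, 200.136.176.80/28, 200.136.176.96/28, 200.136.176.112/28


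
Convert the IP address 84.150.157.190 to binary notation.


84 = 01010100
150 = 10010110
157 = 10011101
190 = 10111110
Binary: 01010100.10010110.10011101.10111110


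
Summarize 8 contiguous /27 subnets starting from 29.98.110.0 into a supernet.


Original prefix: /27
Number of subnets: 8 = 2^3
New prefix = 27 - 3 = 24
Supernet: 29.98.110.0/24


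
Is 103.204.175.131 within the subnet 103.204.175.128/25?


Subnet network: 103.204.175.128
Test IP AND mask: 103.204.175.128
Yes, 103.204.175.131 is in 103.204.175.128/25


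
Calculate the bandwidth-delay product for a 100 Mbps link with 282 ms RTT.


BDP = bandwidth * RTT
= 100 Mbps * 282 ms
= 100 * 1e6 * 282 / 1000 bits
= 28200000 bits
= 3525000 bytes
= 3442.3828 KB
BDP = 28200000 bits (3525000 bytes)


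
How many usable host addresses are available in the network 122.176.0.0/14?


Host bits = 32 - 14 = 18
Total addresses = 2^18 = 262144
Usable = total - 2 (network and broadcast)
Usable hosts: 262142


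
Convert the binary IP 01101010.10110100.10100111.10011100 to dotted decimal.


01101010 = 106
10110100 = 180
10100111 = 167
10011100 = 156
IP: 106.180.167.156


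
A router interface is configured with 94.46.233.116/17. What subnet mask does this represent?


/17 means 17 network bits, 15 host bits
Binary: 11111111111111111000000000000000
Mask: 255.255.128.0


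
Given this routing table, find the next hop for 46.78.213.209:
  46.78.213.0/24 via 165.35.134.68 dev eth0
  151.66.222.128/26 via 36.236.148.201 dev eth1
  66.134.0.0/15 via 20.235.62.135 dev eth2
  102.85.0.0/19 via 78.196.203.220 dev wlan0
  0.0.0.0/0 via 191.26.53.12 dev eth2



Longest prefix match for 46.78.213.209:
  /24 46.78.213.0: MATCH
  /26 151.66.222.128: no
  /15 66.134.0.0: no
  /19 102.85.0.0: no
  /0 0.0.0.0: MATCH
Selected: next-hop 165.35.134.68 via eth0 (matched /24)


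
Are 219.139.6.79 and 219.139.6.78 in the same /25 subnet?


Mask: 255.255.255.128
219.139.6.79 AND mask = 219.139.6.0
219.139.6.78 AND mask = 219.139.6.0
Yes, same subnet (219.139.6.0)


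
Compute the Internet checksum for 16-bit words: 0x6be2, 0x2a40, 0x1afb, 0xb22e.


Sum all words (with carry folding):
+ 0x6be2 = 0x6be2
+ 0x2a40 = 0x9622
+ 0x1afb = 0xb11d
+ 0xb22e = 0x634c
One's complement: ~0x634c
Checksum = 0x9cb3


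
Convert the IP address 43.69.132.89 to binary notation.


43 = 00101011
69 = 01000101
132 = 10000100
89 = 01011001
Binary: 00101011.01000101.10000100.01011001


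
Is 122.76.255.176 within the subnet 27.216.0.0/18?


Subnet network: 27.216.0.0
Test IP AND mask: 122.76.192.0
No, 122.76.255.176 is not in 27.216.0.0/18


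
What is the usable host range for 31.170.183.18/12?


Network: 31.160.0.0
Broadcast: 31.175.255.255
First usable = network + 1
Last usable = broadcast - 1
Range: 31.160.0.1 to 31.175.255.254


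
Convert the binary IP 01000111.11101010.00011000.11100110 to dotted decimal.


01000111 = 71
11101010 = 234
00011000 = 24
11100110 = 230
IP: 71.234.24.230


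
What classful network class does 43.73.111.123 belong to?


First octet: 43
Binary: 00101011
0xxxxxxx -> Class A (1-126)
Class A, default mask 255.0.0.0 (/8)


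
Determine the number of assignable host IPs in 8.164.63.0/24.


Host bits = 32 - 24 = 8
Total addresses = 2^8 = 256
Usable = total - 2 (network and broadcast)
Usable hosts: 254


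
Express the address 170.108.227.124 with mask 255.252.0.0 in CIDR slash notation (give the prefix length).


Binary: 11111111.11111100.00000000.00000000
Count leading 1s
Prefix: /14


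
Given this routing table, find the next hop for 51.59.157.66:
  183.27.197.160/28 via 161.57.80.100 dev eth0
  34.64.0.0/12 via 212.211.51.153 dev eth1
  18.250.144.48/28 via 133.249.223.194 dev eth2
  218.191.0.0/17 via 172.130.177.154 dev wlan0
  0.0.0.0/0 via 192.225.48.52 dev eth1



Longest prefix match for 51.59.157.66:
  /28 183.27.197.160: no
  /12 34.64.0.0: no
  /28 18.250.144.48: no
  /17 218.191.0.0: no
  /0 0.0.0.0: MATCH
Selected: next-hop 192.225.48.52 via eth1 (matched /0)


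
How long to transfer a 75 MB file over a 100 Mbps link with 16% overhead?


Effective throughput = 100 * (1 - 16/100) = 84 Mbps
File size in Mb = 75 * 8 = 600 Mb
Time = 600 / 84
Time = 7.1429 seconds


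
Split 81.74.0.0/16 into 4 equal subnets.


New prefix = 16 + 2 = 18
Each subnet has 16384 addresses
  81.74.0.0/18
  81.74.64.0/18
  81.74.128.0/18
  81.74.192.0/18
Subnets: 81.74.0.0/18, 81.74.64.0/18, 81.74.128.0/18, 81.74.192.0/18


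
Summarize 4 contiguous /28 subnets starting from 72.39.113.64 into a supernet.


Original prefix: /28
Number of subnets: 4 = 2^2
New prefix = 28 - 2 = 26
Supernet: 72.39.113.64/26


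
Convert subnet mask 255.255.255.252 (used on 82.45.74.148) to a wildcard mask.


Subnet mask: 255.255.255.252
Wildcard = 255.255.255.255 - subnet mask
255 - 255 = 0
255 - 255 = 0
255 - 255 = 0
255 - 252 = 3
Wildcard: 0.0.0.3


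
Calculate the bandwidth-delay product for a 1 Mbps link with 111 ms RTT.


BDP = bandwidth * RTT
= 1 Mbps * 111 ms
= 1 * 1e6 * 111 / 1000 bits
= 111000 bits
= 13875 bytes
= 13.5498 KB
BDP = 111000 bits (13875 bytes)


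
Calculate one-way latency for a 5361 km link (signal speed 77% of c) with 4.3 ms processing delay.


Speed = 0.77 * 3e5 km/s = 231000 km/s
Propagation delay = 5361 / 231000 = 0.0232 s = 23.2078 ms
Processing delay = 4.3 ms
Total one-way latency = 27.5078 ms


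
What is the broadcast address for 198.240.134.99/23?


Network: 198.240.134.0/23
Host bits = 9
Set all host bits to 1:
Broadcast: 198.240.135.255


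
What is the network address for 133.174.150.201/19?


IP:   10000101.10101110.10010110.11001001
Mask: 11111111.11111111.11100000.00000000
AND operation:
Net:  10000101.10101110.10000000.00000000
Network: 133.174.128.0/19


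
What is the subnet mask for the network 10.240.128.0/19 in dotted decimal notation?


/19 means 19 network bits, 13 host bits
Binary: 11111111111111111110000000000000
Mask: 255.255.224.0


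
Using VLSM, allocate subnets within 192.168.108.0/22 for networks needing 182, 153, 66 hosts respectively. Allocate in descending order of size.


182 hosts -> /24 (254 usable): 192.168.108.0/24
153 hosts -> /24 (254 usable): 192.168.109.0/24
66 hosts -> /25 (126 usable): 192.168.110.0/25
Allocation: 192.168.108.0/24 (182 hosts, 254 usable); 192.168.109.0/24 (153 hosts, 254 usable); 192.168.110.0/25 (66 hosts, 126 usable)


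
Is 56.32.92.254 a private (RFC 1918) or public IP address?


RFC 1918 private ranges:
  10.0.0.0/8 (10.0.0.0 - 10.255.255.255)
  172.16.0.0/12 (172.16.0.0 - 172.31.255.255)
  192.168.0.0/16 (192.168.0.0 - 192.168.255.255)
Public (not in any RFC 1918 range)


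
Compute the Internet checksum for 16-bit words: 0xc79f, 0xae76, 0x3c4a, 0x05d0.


Sum all words (with carry folding):
+ 0xc79f = 0xc79f
+ 0xae76 = 0x7616
+ 0x3c4a = 0xb260
+ 0x05d0 = 0xb830
One's complement: ~0xb830
Checksum = 0x47cf


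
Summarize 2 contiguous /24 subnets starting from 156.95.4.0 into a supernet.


Original prefix: /24
Number of subnets: 2 = 2^1
New prefix = 24 - 1 = 23
Supernet: 156.95.4.0/23


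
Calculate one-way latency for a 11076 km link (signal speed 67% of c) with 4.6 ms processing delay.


Speed = 0.67 * 3e5 km/s = 201000 km/s
Propagation delay = 11076 / 201000 = 0.0551 s = 55.1045 ms
Processing delay = 4.6 ms
Total one-way latency = 59.7045 ms


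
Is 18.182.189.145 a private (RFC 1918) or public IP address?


RFC 1918 private ranges:
  10.0.0.0/8 (10.0.0.0 - 10.255.255.255)
  172.16.0.0/12 (172.16.0.0 - 172.31.255.255)
  192.168.0.0/16 (192.168.0.0 - 192.168.255.255)
Public (not in any RFC 1918 range)


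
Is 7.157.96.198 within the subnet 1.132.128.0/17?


Subnet network: 1.132.128.0
Test IP AND mask: 7.157.0.0
No, 7.157.96.198 is not in 1.132.128.0/17


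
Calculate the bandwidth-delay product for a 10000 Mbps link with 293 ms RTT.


BDP = bandwidth * RTT
= 10000 Mbps * 293 ms
= 10000 * 1e6 * 293 / 1000 bits
= 2930000000 bits
= 366250000 bytes
= 357666.0156 KB
BDP = 2930000000 bits (366250000 bytes)


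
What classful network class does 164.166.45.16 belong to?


First octet: 164
Binary: 10100100
10xxxxxx -> Class B (128-191)
Class B, default mask 255.255.0.0 (/16)


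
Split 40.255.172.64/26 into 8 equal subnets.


New prefix = 26 + 3 = 29
Each subnet has 8 addresses
  40.255.172.64/29
  40.255.172.72/29
  40.255.172.80/29
  40.255.172.88/29
  40.255.172.96/29
  40.255.172.104/29
  40.255.172.112/29
  40.255.172.120/29
Subnets: 40.255.172.64/29, 40.255.172.72/29, 40.255.172.80/29, 40.255.172.88/29, 40.255.172.96/29, 40.255.172.104/29, 40.255.172.112/29, 40.255.172.120/29


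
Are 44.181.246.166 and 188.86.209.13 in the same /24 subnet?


Mask: 255.255.255.0
44.181.246.166 AND mask = 44.181.246.0
188.86.209.13 AND mask = 188.86.209.0
No, different subnets (44.181.246.0 vs 188.86.209.0)


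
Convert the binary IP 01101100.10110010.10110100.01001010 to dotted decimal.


01101100 = 108
10110010 = 178
10110100 = 180
01001010 = 74
IP: 108.178.180.74


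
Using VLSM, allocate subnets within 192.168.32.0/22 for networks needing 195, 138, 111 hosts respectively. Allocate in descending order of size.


195 hosts -> /24 (254 usable): 192.168.32.0/24
138 hosts -> /24 (254 usable): 192.168.33.0/24
111 hosts -> /25 (126 usable): 192.168.34.0/25
Allocation: 192.168.32.0/24 (195 hosts, 254 usable); 192.168.33.0/24 (138 hosts, 254 usable); 192.168.34.0/25 (111 hosts, 126 usable)


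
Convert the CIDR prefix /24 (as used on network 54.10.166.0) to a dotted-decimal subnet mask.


/24 means 24 network bits, 8 host bits
Binary: 11111111111111111111111100000000
Mask: 255.255.255.0


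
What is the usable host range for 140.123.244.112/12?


Network: 140.112.0.0
Broadcast: 140.127.255.255
First usable = network + 1
Last usable = broadcast - 1
Range: 140.112.0.1 to 140.127.255.254


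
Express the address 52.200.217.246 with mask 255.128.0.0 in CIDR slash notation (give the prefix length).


Binary: 11111111.10000000.00000000.00000000
Count leading 1s
Prefix: /9


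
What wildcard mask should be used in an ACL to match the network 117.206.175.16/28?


Subnet mask: 255.255.255.240
Wildcard = 255.255.255.255 - subnet mask
255 - 255 = 0
255 - 255 = 0
255 - 255 = 0
255 - 240 = 15
Wildcard: 0.0.0.15


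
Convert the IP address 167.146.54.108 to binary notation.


167 = 10100111
146 = 10010010
54 = 00110110
108 = 01101100
Binary: 10100111.10010010.00110110.01101100


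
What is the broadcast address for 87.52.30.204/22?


Network: 87.52.28.0/22
Host bits = 10
Set all host bits to 1:
Broadcast: 87.52.31.255


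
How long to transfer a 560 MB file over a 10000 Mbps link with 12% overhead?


Effective throughput = 10000 * (1 - 12/100) = 8800 Mbps
File size in Mb = 560 * 8 = 4480 Mb
Time = 4480 / 8800
Time = 0.5091 seconds


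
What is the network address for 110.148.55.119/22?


IP:   01101110.10010100.00110111.01110111
Mask: 11111111.11111111.11111100.00000000
AND operation:
Net:  01101110.10010100.00110100.00000000
Network: 110.148.52.0/22


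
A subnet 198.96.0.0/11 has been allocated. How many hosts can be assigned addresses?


Host bits = 32 - 11 = 21
Total addresses = 2^21 = 2097152
Usable = total - 2 (network and broadcast)
Usable hosts: 2097150


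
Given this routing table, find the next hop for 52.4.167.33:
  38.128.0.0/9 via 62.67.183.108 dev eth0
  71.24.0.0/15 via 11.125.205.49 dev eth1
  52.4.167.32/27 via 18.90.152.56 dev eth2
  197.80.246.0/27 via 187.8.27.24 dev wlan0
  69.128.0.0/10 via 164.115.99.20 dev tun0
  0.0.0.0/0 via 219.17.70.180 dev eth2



Longest prefix match for 52.4.167.33:
  /9 38.128.0.0: no
  /15 71.24.0.0: no
  /27 52.4.167.32: MATCH
  /27 197.80.246.0: no
  /10 69.128.0.0: no
  /0 0.0.0.0: MATCH
Selected: next-hop 18.90.152.56 via eth2 (matched /27)


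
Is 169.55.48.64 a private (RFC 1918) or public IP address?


RFC 1918 private ranges:
  10.0.0.0/8 (10.0.0.0 - 10.255.255.255)
  172.16.0.0/12 (172.16.0.0 - 172.31.255.255)
  192.168.0.0/16 (192.168.0.0 - 192.168.255.255)
Public (not in any RFC 1918 range)


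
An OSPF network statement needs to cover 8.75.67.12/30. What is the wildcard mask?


Subnet mask: 255.255.255.252
Wildcard = 255.255.255.255 - subnet mask
255 - 255 = 0
255 - 255 = 0
255 - 255 = 0
255 - 252 = 3
Wildcard: 0.0.0.3


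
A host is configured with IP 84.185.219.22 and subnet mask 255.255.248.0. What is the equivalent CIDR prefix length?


Binary: 11111111.11111111.11111000.00000000
Count leading 1s
Prefix: /21


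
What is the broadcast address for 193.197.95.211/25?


Network: 193.197.95.128/25
Host bits = 7
Set all host bits to 1:
Broadcast: 193.197.95.255


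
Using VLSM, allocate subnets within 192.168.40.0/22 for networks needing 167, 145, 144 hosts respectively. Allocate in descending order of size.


167 hosts -> /24 (254 usable): 192.168.40.0/24
145 hosts -> /24 (254 usable): 192.168.41.0/24
144 hosts -> /24 (254 usable): 192.168.42.0/24
Allocation: 192.168.40.0/24 (167 hosts, 254 usable); 192.168.41.0/24 (145 hosts, 254 usable); 192.168.42.0/24 (144 hosts, 254 usable)


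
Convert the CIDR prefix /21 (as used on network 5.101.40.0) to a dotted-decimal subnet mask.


/21 means 21 network bits, 11 host bits
Binary: 11111111111111111111100000000000
Mask: 255.255.248.0


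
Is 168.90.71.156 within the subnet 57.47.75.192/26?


Subnet network: 57.47.75.192
Test IP AND mask: 168.90.71.128
No, 168.90.71.156 is not in 57.47.75.192/26


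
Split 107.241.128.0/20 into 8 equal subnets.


New prefix = 20 + 3 = 23
Each subnet has 512 addresses
  107.241.128.0/23
  107.241.130.0/23
  107.241.132.0/23
  107.241.134.0/23
  107.241.136.0/23
  107.241.138.0/23
  107.241.140.0/23
  107.241.142.0/23
Subnets: 107.241.128.0/23, 107.241.130.0/23, 107.241.132.0/23, 107.241.134.0/23, 107.241.136.0/23, 107.241.138.0/23, 107.241.140.0/23, 107.241.142.0/23


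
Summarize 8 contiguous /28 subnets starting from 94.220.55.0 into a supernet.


Original prefix: /28
Number of subnets: 8 = 2^3
New prefix = 28 - 3 = 25
Supernet: 94.220.55.0/25


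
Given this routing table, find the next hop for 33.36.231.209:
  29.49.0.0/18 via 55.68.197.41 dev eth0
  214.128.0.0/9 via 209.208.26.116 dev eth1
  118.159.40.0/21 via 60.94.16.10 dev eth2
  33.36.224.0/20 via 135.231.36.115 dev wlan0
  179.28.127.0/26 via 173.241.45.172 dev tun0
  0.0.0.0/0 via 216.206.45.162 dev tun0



Longest prefix match for 33.36.231.209:
  /18 29.49.0.0: no
  /9 214.128.0.0: no
  /21 118.159.40.0: no
  /20 33.36.224.0: MATCH
  /26 179.28.127.0: no
  /0 0.0.0.0: MATCH
Selected: next-hop 135.231.36.115 via wlan0 (matched /20)


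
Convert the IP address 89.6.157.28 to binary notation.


89 = 01011001
6 = 00000110
157 = 10011101
28 = 00011100
Binary: 01011001.00000110.10011101.00011100


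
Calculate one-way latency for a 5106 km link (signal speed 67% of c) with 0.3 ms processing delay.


Speed = 0.67 * 3e5 km/s = 201000 km/s
Propagation delay = 5106 / 201000 = 0.0254 s = 25.403 ms
Processing delay = 0.3 ms
Total one-way latency = 25.703 ms


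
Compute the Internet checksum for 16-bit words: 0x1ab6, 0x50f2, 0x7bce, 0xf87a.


Sum all words (with carry folding):
+ 0x1ab6 = 0x1ab6
+ 0x50f2 = 0x6ba8
+ 0x7bce = 0xe776
+ 0xf87a = 0xdff1
One's complement: ~0xdff1
Checksum = 0x200e


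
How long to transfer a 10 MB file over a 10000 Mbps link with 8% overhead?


Effective throughput = 10000 * (1 - 8/100) = 9200 Mbps
File size in Mb = 10 * 8 = 80 Mb
Time = 80 / 9200
Time = 0.0087 seconds


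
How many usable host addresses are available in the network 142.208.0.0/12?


Host bits = 32 - 12 = 20
Total addresses = 2^20 = 1048576
Usable = total - 2 (network and broadcast)
Usable hosts: 1048574


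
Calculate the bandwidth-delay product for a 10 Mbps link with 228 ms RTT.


BDP = bandwidth * RTT
= 10 Mbps * 228 ms
= 10 * 1e6 * 228 / 1000 bits
= 2280000 bits
= 285000 bytes
= 278.3203 KB
BDP = 2280000 bits (285000 bytes)


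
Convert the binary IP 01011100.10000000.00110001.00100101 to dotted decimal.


01011100 = 92
10000000 = 128
00110001 = 49
00100101 = 37
IP: 92.128.49.37


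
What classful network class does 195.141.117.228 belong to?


First octet: 195
Binary: 11000011
110xxxxx -> Class C (192-223)
Class C, default mask 255.255.255.0 (/24)


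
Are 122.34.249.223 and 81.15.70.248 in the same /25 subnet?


Mask: 255.255.255.128
122.34.249.223 AND mask = 122.34.249.128
81.15.70.248 AND mask = 81.15.70.128
No, different subnets (122.34.249.128 vs 81.15.70.128)


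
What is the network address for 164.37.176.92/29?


IP:   10100100.00100101.10110000.01011100
Mask: 11111111.11111111.11111111.11111000
AND operation:
Net:  10100100.00100101.10110000.01011000
Network: 164.37.176.88/29


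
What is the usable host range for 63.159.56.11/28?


Network: 63.159.56.0
Broadcast: 63.159.56.15
First usable = network + 1
Last usable = broadcast - 1
Range: 63.159.56.1 to 63.159.56.14


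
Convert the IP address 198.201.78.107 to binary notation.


198 = 11000110
201 = 11001001
78 = 01001110
107 = 01101011
Binary: 11000110.11001001.01001110.01101011


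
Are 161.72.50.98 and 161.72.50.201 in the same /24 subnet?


Mask: 255.255.255.0
161.72.50.98 AND mask = 161.72.50.0
161.72.50.201 AND mask = 161.72.50.0
Yes, same subnet (161.72.50.0)


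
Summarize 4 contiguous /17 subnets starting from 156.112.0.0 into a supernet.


Original prefix: /17
Number of subnets: 4 = 2^2
New prefix = 17 - 2 = 15
Supernet: 156.112.0.0/15


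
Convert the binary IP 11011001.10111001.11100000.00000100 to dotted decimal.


11011001 = 217
10111001 = 185
11100000 = 224
00000100 = 4
IP: 217.185.224.4


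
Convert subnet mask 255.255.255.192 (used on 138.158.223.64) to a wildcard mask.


Subnet mask: 255.255.255.192
Wildcard = 255.255.255.255 - subnet mask
255 - 255 = 0
255 - 255 = 0
255 - 255 = 0
255 - 192 = 63
Wildcard: 0.0.0.63


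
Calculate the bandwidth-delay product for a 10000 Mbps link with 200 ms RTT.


BDP = bandwidth * RTT
= 10000 Mbps * 200 ms
= 10000 * 1e6 * 200 / 1000 bits
= 2000000000 bits
= 250000000 bytes
= 244140.625 KB
BDP = 2000000000 bits (250000000 bytes)


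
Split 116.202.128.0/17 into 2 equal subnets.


New prefix = 17 + 1 = 18
Each subnet has 16384 addresses
  116.202.128.0/18
  116.202.192.0/18
Subnets: 116.202.128.0/18, 116.202.192.0/18


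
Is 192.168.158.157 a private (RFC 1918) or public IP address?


RFC 1918 private ranges:
  10.0.0.0/8 (10.0.0.0 - 10.255.255.255)
  172.16.0.0/12 (172.16.0.0 - 172.31.255.255)
  192.168.0.0/16 (192.168.0.0 - 192.168.255.255)
Private (in 192.168.0.0/16)


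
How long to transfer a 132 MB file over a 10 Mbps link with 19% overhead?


Effective throughput = 10 * (1 - 19/100) = 8.1 Mbps
File size in Mb = 132 * 8 = 1056 Mb
Time = 1056 / 8.1
Time = 130.3704 seconds


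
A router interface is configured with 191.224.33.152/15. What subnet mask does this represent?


/15 means 15 network bits, 17 host bits
Binary: 11111111111111100000000000000000
Mask: 255.254.0.0


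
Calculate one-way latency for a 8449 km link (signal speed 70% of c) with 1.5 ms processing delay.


Speed = 0.7 * 3e5 km/s = 210000 km/s
Propagation delay = 8449 / 210000 = 0.0402 s = 40.2333 ms
Processing delay = 1.5 ms
Total one-way latency = 41.7333 ms


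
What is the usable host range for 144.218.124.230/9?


Network: 144.128.0.0
Broadcast: 144.255.255.255
First usable = network + 1
Last usable = broadcast - 1
Range: 144.128.0.1 to 144.255.255.254


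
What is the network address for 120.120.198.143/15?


IP:   01111000.01111000.11000110.10001111
Mask: 11111111.11111110.00000000.00000000
AND operation:
Net:  01111000.01111000.00000000.00000000
Network: 120.120.0.0/15


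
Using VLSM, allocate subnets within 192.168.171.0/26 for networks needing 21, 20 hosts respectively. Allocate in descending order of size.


21 hosts -> /27 (30 usable): 192.168.171.0/27
20 hosts -> /27 (30 usable): 192.168.171.32/27
Allocation: 192.168.171.0/27 (21 hosts, 30 usable); 192.168.171.32/27 (20 hosts, 30 usable)


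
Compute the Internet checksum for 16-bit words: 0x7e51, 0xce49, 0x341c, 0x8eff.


Sum all words (with carry folding):
+ 0x7e51 = 0x7e51
+ 0xce49 = 0x4c9b
+ 0x341c = 0x80b7
+ 0x8eff = 0x0fb7
One's complement: ~0x0fb7
Checksum = 0xf048


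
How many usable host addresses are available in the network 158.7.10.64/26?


Host bits = 32 - 26 = 6
Total addresses = 2^6 = 64
Usable = total - 2 (network and broadcast)
Usable hosts: 62


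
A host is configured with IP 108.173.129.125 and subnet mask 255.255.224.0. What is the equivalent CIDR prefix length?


Binary: 11111111.11111111.11100000.00000000
Count leading 1s
Prefix: /19


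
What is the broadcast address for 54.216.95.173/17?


Network: 54.216.0.0/17
Host bits = 15
Set all host bits to 1:
Broadcast: 54.216.127.255


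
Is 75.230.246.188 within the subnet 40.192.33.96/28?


Subnet network: 40.192.33.96
Test IP AND mask: 75.230.246.176
No, 75.230.246.188 is not in 40.192.33.96/28


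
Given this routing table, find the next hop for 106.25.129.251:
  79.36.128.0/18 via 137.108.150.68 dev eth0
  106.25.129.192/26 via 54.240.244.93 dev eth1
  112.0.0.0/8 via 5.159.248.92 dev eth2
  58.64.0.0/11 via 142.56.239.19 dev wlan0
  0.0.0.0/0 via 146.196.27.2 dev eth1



Longest prefix match for 106.25.129.251:
  /18 79.36.128.0: no
  /26 106.25.129.192: MATCH
  /8 112.0.0.0: no
  /11 58.64.0.0: no
  /0 0.0.0.0: MATCH
Selected: next-hop 54.240.244.93 via eth1 (matched /26)


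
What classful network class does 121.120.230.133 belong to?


First octet: 121
Binary: 01111001
0xxxxxxx -> Class A (1-126)
Class A, default mask 255.0.0.0 (/8)


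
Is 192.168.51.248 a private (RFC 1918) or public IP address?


RFC 1918 private ranges:
  10.0.0.0/8 (10.0.0.0 - 10.255.255.255)
  172.16.0.0/12 (172.16.0.0 - 172.31.255.255)
  192.168.0.0/16 (192.168.0.0 - 192.168.255.255)
Private (in 192.168.0.0/16)


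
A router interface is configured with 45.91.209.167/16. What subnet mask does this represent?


/16 means 16 network bits, 16 host bits
Binary: 11111111111111110000000000000000
Mask: 255.255.0.0


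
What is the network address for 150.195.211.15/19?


IP:   10010110.11000011.11010011.00001111
Mask: 11111111.11111111.11100000.00000000
AND operation:
Net:  10010110.11000011.11000000.00000000
Network: 150.195.192.0/19


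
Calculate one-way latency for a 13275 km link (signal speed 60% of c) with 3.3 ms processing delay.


Speed = 0.6 * 3e5 km/s = 180000 km/s
Propagation delay = 13275 / 180000 = 0.0737 s = 73.75 ms
Processing delay = 3.3 ms
Total one-way latency = 77.05 ms


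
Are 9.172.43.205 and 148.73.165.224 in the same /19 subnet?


Mask: 255.255.224.0
9.172.43.205 AND mask = 9.172.32.0
148.73.165.224 AND mask = 148.73.160.0
No, different subnets (9.172.32.0 vs 148.73.160.0)


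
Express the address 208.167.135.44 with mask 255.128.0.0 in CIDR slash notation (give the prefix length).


Binary: 11111111.10000000.00000000.00000000
Count leading 1s
Prefix: /9


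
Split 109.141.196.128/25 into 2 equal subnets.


New prefix = 25 + 1 = 26
Each subnet has 64 addresses
  109.141.196.128/26
  109.141.196.192/26
Subnets: 109.141.196.128/26, 109.141.196.192/26


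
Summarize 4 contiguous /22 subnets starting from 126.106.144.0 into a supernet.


Original prefix: /22
Number of subnets: 4 = 2^2
New prefix = 22 - 2 = 20
Supernet: 126.106.144.0/20


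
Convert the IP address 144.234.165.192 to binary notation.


144 = 10010000
234 = 11101010
165 = 10100101
192 = 11000000
Binary: 10010000.11101010.10100101.11000000


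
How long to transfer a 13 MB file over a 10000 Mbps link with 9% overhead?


Effective throughput = 10000 * (1 - 9/100) = 9100 Mbps
File size in Mb = 13 * 8 = 104 Mb
Time = 104 / 9100
Time = 0.0114 seconds


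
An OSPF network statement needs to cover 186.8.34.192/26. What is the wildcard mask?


Subnet mask: 255.255.255.192
Wildcard = 255.255.255.255 - subnet mask
255 - 255 = 0
255 - 255 = 0
255 - 255 = 0
255 - 192 = 63
Wildcard: 0.0.0.63


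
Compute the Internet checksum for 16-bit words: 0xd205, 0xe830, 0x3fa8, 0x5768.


Sum all words (with carry folding):
+ 0xd205 = 0xd205
+ 0xe830 = 0xba36
+ 0x3fa8 = 0xf9de
+ 0x5768 = 0x5147
One's complement: ~0x5147
Checksum = 0xaeb8


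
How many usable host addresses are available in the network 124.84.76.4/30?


Host bits = 32 - 30 = 2
Total addresses = 2^2 = 4
Usable = total - 2 (network and broadcast)
Usable hosts: 2


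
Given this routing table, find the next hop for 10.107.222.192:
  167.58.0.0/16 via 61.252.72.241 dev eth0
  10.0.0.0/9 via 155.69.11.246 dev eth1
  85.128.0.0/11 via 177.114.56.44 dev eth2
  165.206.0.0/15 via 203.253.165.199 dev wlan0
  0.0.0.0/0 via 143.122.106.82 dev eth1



Longest prefix match for 10.107.222.192:
  /16 167.58.0.0: no
  /9 10.0.0.0: MATCH
  /11 85.128.0.0: no
  /15 165.206.0.0: no
  /0 0.0.0.0: MATCH
Selected: next-hop 155.69.11.246 via eth1 (matched /9)
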